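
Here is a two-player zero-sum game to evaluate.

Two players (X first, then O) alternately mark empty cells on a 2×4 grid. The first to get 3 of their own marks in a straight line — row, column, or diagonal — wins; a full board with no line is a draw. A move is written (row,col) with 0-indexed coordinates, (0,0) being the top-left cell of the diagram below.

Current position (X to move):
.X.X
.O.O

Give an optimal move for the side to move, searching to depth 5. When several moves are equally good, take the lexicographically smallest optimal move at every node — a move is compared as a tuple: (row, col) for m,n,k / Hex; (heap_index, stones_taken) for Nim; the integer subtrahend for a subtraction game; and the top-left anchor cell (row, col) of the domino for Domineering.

X's best at [.X.X/.O.O]: (0,2)

ply 1, X at .X.X/.O.O | (0,0)=-1→XX.X/.O.O; (0,2)=+1→.XXX/.O.O*; (1,0)=-1→.X.X/XO.O; (1,2)=+0→.X.X/.OXO
ply 2: .XXX/.O.O is terminal -1 (O); from .X.X/.O.O depth 5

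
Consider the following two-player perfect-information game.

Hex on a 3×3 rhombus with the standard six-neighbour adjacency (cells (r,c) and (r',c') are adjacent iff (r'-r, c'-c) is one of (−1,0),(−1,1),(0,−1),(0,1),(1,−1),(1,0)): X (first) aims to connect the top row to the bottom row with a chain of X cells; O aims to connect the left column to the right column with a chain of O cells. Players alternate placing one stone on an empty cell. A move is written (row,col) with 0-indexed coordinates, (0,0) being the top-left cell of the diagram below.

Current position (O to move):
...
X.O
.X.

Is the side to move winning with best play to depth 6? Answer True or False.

O winning at [.../X.O/.X.]: False

ply 1, O at .../X.O/.X. | (0,0)=-1→O../X.O/.X.*; (0,1)=-1→.O./X.O/.X.; (0,2)=-1→..O/X.O/.X.; (1,1)=-1→.../XOO/.X.; (2,0)=-1→.../X.O/OX.; (2,2)=-1→.../X.O/.XO
ply 2, X at O../X.O/.X. | (0,1)=+1→OX./X.O/.X.*; (0,2)=-1→O.X/X.O/.X.; (1,1)=+1→O../XXO/.X.; (2,0)=-1→O../X.O/XX.; (2,2)=-1→O../X.O/.XX
ply 3, O at OX./X.O/.X. | (0,2)=-1→OXO/X.O/.X.*; (1,1)=-1→OX./XOO/.X.; (2,0)=-1→OX./X.O/OX.; (2,2)=-1→OX./X.O/.XO
ply 4, X at OXO/X.O/.X. | (1,1)=+1→OXO/XXO/.X.*; (2,0)=+1→OXO/X.O/XX.; (2,2)=+1→OXO/X.O/.XX
ply 5: OXO/XXO/.X. is terminal -1 (O); from .../X.O/.X. depth 6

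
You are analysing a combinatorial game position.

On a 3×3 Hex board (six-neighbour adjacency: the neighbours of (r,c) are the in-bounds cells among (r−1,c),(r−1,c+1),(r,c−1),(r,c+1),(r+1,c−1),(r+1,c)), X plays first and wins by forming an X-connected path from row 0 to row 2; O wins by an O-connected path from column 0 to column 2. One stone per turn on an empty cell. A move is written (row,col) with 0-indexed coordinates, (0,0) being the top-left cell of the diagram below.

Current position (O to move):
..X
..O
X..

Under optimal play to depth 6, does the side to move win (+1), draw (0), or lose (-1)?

p1 O@[..X/..O/X..]: (0,0)[O.X/..O/X..]-1* (0,1)[.OX/..O/X..]-1 (1,0)[..X/O.O/X..]-1 (1,1)[..X/.OO/X..]-1 (2,1)[..X/..O/XO.]-1 (2,2)[..X/..O/X.O]-1
p2 X@[O.X/..O/X..]: (0,1)[OXX/..O/X..]+1* (1,0)[O.X/X.O/X..]+1 (1,1)[O.X/.XO/X..]+1 (2,1)[O.X/..O/XX.]-1 (2,2)[O.X/..O/X.X]-1
p3 O@[OXX/..O/X..]: (1,0)[OXX/O.O/X..]-1* (1,1)[OXX/.OO/X..]-1 (2,1)[OXX/..O/XO.]-1 (2,2)[OXX/..O/X.O]-1
p4 X@[OXX/O.O/X..]: (1,1)[OXX/OXO/X..]+1* (2,1)[OXX/O.O/XX.]-1 (2,2)[OXX/O.O/X.X]-1
p5 O@[OXX/OXO/X..] terminal -1; root [..X/..O/X..] d6

value(..X/..O/X.., O) = -1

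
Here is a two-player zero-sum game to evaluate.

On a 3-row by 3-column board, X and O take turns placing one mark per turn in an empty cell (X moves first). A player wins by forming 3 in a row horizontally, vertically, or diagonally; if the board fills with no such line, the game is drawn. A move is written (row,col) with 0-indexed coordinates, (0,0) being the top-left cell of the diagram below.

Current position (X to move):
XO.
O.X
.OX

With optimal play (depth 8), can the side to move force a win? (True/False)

[XO./O.X/.OX] X move#1: (0,2):+1/XOX/O.X/.OX*, (1,1):+1/XO./OXX/.OX, (2,0):-1/XO./O.X/XOX
[XOX/O.X/.OX] end (terminal -1, O#2); searched XO./O.X/.OX to 8

X winning at [XO./O.X/.OX]: True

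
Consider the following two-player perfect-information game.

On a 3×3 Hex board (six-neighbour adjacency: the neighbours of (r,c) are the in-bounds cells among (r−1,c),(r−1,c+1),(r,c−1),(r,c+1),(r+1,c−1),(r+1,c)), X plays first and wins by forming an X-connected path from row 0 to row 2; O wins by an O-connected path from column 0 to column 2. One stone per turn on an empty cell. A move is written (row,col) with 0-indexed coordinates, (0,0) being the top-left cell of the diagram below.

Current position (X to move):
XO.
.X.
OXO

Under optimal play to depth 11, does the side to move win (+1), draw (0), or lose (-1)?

[XO./.X./OXO] X move#1: (0,2):+1/XOX/.X./OXO*, (1,0):+1/XO./XX./OXO, (1,2):+1/XO./.XX/OXO
[XOX/.X./OXO] end (terminal -1, O#2); searched XO./.X./OXO to 11

value(XO./.X./OXO, X) = +1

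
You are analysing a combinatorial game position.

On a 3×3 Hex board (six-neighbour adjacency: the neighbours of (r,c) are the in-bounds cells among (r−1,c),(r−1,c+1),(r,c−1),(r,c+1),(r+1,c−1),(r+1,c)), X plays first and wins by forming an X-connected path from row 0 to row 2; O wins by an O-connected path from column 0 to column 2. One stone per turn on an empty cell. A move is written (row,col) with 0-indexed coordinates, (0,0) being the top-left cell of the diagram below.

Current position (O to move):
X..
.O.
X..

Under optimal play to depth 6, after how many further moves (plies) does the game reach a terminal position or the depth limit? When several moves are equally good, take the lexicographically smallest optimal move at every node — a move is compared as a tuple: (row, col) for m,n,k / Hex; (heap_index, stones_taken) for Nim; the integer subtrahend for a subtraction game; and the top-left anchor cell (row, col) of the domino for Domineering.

PV length from [X../.O./X..]: 3 plies

p1 O@[X../.O./X..]: (0,1)[XO./.O./X..]-1 (0,2)[X.O/.O./X..]-1 (1,0)[X../OO./X..]+1* (1,2)[X../.OO/X..]-1 (2,1)[X../.O./XO.]-1 (2,2)[X../.O./X.O]-1
p2 X@[X../OO./X..]: (0,1)[XX./OO./X..]-1* (0,2)[X.X/OO./X..]-1 (1,2)[X../OOX/X..]-1 (2,1)[X../OO./XX.]-1 (2,2)[X../OO./X.X]-1
p3 O@[XX./OO./X..]: (0,2)[XXO/OO./X..]+1* (1,2)[XX./OOO/X..]+1 (2,1)[XX./OO./XO.]+1 (2,2)[XX./OO./X.O]+1
p4 X@[XXO/OO./X..] terminal -1; root [X../.O./X..] d6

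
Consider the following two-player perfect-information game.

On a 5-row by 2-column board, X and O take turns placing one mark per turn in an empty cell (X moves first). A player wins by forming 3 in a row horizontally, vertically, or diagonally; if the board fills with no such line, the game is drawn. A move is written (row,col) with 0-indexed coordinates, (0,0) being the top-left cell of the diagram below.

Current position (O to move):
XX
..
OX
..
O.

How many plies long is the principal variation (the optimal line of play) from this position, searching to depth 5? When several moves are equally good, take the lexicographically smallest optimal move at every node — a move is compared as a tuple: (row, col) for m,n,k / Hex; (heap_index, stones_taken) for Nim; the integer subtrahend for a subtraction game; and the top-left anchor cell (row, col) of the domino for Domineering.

PV length from [XX/../OX/../O.]: 1 ply

[XX/../OX/../O.] O move#1: (1,0):-1/XX/O./OX/../O., (1,1):+0/XX/.O/OX/../O., (3,0):+1/XX/../OX/O./O.*, (3,1):-1/XX/../OX/.O/O., (4,1):-1/XX/../OX/../OO
[XX/../OX/O./O.] end (terminal -1, X#2); searched XX/../OX/../O. to 5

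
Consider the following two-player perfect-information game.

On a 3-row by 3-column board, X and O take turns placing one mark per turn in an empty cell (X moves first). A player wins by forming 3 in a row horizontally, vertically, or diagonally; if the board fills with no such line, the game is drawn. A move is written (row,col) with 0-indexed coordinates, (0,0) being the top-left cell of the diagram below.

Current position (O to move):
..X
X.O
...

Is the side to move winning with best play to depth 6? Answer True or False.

p1 O@[..X/X.O/...]: (0,0)[O.X/X.O/...]+0* (0,1)[.OX/X.O/...]-1 (1,1)[..X/XOO/...]-1 (2,0)[..X/X.O/O..]+0 (2,1)[..X/X.O/.O.]-1 (2,2)[..X/X.O/..O]-1
p2 X@[O.X/X.O/...]: (0,1)[OXX/X.O/...]+0* (1,1)[O.X/XXO/...]+0 (2,0)[O.X/X.O/X..]+0 (2,1)[O.X/X.O/.X.]+0 (2,2)[O.X/X.O/..X]+0
p3 O@[OXX/X.O/...]: (1,1)[OXX/XOO/...]+0* (2,0)[OXX/X.O/O..]+0 (2,1)[OXX/X.O/.O.]+0 (2,2)[OXX/X.O/..O]-1
p4 X@[OXX/XOO/...]: (2,0)[OXX/XOO/X..]-1 (2,1)[OXX/XOO/.X.]-1 (2,2)[OXX/XOO/..X]+0*
p5 O@[OXX/XOO/..X]: (2,0)[OXX/XOO/O.X]+0* (2,1)[OXX/XOO/.OX]+0
p6 X@[OXX/XOO/O.X]: (2,1)[OXX/XOO/OXX]+0*
p7 O@[OXX/XOO/OXX] terminal +0; root [..X/X.O/...] d6

O winning at [..X/X.O/...]: False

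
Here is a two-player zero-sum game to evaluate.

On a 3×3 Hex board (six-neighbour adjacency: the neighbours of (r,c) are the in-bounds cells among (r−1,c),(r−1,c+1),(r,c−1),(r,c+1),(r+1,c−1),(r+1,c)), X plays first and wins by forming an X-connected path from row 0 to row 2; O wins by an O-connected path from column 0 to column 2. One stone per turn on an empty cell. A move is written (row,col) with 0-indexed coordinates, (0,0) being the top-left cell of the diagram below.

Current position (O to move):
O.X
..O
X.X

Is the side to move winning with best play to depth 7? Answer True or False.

p1 O@[O.X/..O/X.X]: (0,1)[OOX/..O/X.X]-1 (1,0)[O.X/O.O/X.X]-1 (1,1)[O.X/.OO/X.X]+1* (2,1)[O.X/..O/XOX]-1
p2 X@[O.X/.OO/X.X]: (0,1)[OXX/.OO/X.X]-1* (1,0)[O.X/XOO/X.X]-1 (2,1)[O.X/.OO/XXX]-1
p3 O@[OXX/.OO/X.X]: (1,0)[OXX/OOO/X.X]+1* (2,1)[OXX/.OO/XOX]-1
p4 X@[OXX/OOO/X.X] terminal -1; root [O.X/..O/X.X] d7

O winning at [O.X/..O/X.X]: True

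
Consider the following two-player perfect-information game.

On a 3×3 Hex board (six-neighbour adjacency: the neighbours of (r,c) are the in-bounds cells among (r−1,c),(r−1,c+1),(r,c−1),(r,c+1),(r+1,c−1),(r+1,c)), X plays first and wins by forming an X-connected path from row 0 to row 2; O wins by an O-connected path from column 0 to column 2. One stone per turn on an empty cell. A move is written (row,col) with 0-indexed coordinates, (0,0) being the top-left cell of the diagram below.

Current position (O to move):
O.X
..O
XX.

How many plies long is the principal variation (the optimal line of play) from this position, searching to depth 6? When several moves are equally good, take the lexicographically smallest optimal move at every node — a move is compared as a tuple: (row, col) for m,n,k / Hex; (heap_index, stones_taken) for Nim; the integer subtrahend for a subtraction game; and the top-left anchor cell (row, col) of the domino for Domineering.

[O.X/..O/XX.] O move#1: (0,1):-1/OOX/..O/XX., (1,0):-1/O.X/O.O/XX., (1,1):+1/O.X/.OO/XX.*, (2,2):-1/O.X/..O/XXO
[O.X/.OO/XX.] X move#2: (0,1):-1/OXX/.OO/XX.*, (1,0):-1/O.X/XOO/XX., (2,2):-1/O.X/.OO/XXX
[OXX/.OO/XX.] O move#3: (1,0):+1/OXX/OOO/XX.*, (2,2):-1/OXX/.OO/XXO
[OXX/OOO/XX.] end (terminal -1, X#4); searched O.X/..O/XX. to 6

PV length from [O.X/..O/XX.]: 3 plies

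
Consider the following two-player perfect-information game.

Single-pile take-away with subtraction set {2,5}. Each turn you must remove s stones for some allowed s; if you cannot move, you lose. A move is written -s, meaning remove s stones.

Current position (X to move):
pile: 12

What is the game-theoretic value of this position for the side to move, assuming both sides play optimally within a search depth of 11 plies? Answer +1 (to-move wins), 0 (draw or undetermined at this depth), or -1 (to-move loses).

p1 X@[12]: -2[10]-1 -5[7]+1*
p2 O@[7]: -2[5]-1* -5[2]-1
p3 X@[5]: -2[3]-1 -5[0]+1*
p4 O@[0] terminal -1; root [12] d11

value(12, X) = +1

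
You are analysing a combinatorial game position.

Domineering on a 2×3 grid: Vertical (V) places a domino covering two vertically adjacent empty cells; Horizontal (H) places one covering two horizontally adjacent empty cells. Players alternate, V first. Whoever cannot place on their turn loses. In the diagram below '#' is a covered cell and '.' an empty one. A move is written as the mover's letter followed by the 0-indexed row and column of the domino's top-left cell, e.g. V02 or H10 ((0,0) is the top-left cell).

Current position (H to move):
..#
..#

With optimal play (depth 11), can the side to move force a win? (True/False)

H winning at [..#/..#]: True

ply 1, H at ..#/..# | H00=+1→###/..#*; H10=+1→..#/###
ply 2: ###/..# is terminal -1 (V); from ..#/..# depth 11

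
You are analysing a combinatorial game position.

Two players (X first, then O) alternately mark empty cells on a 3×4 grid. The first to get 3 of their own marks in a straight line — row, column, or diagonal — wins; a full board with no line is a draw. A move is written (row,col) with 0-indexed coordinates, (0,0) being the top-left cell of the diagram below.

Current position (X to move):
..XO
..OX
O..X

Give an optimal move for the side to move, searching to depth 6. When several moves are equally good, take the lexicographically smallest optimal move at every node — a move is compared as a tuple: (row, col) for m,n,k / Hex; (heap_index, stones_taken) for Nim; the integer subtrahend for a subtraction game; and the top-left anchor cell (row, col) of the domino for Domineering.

X's best at [..XO/..OX/O..X]: (2,1)

ply 1, X at ..XO/..OX/O..X | (0,0)=-1→X.XO/..OX/O..X; (0,1)=-1→.XXO/..OX/O..X; (1,0)=-1→..XO/X.OX/O..X; (1,1)=-1→..XO/.XOX/O..X; (2,1)=+1→..XO/..OX/OX.X*; (2,2)=-1→..XO/..OX/O.XX
ply 2, O at ..XO/..OX/OX.X | (0,0)=-1→O.XO/..OX/OX.X*; (0,1)=-1→.OXO/..OX/OX.X; (1,0)=-1→..XO/O.OX/OX.X; (1,1)=-1→..XO/.OOX/OX.X; (2,2)=-1→..XO/..OX/OXOX
ply 3, X at O.XO/..OX/OX.X | (0,1)=-1→OXXO/..OX/OX.X; (1,0)=+0→O.XO/X.OX/OX.X; (1,1)=-1→O.XO/.XOX/OX.X; (2,2)=+1→O.XO/..OX/OXXX*
ply 4: O.XO/..OX/OXXX is terminal -1 (O); from ..XO/..OX/O..X depth 6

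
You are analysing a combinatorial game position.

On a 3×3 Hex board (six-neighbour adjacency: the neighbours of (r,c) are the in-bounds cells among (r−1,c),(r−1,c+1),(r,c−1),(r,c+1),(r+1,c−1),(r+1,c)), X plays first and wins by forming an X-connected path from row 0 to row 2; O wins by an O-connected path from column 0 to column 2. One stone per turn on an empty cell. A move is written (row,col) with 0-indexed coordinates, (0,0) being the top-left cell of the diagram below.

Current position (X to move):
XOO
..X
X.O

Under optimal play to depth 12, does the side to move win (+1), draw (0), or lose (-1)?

p1 X@[XOO/..X/X.O]: (1,0)[XOO/X.X/X.O]+1* (1,1)[XOO/.XX/X.O]-1 (2,1)[XOO/..X/XXO]-1
p2 O@[XOO/X.X/X.O] terminal -1; root [XOO/..X/X.O] d12

value(XOO/..X/X.O, X) = +1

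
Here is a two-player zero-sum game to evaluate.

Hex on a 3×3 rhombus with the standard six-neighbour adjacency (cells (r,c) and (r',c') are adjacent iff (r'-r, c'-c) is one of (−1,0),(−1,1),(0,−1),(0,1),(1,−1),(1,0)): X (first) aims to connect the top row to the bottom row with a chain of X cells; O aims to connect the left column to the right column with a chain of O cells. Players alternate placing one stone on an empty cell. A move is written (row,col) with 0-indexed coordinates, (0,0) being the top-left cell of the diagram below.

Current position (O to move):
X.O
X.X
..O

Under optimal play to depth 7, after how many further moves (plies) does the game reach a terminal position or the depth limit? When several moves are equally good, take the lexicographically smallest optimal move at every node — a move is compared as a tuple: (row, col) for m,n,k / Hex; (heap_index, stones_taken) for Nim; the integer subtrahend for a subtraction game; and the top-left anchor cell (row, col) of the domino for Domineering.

PV length from [X.O/X.X/..O]: 3 plies

p1 O@[X.O/X.X/..O]: (0,1)[XOO/X.X/..O]-1 (1,1)[X.O/XOX/..O]-1 (2,0)[X.O/X.X/O.O]+1* (2,1)[X.O/X.X/.OO]-1
p2 X@[X.O/X.X/O.O]: (0,1)[XXO/X.X/O.O]-1* (1,1)[X.O/XXX/O.O]-1 (2,1)[X.O/X.X/OXO]-1
p3 O@[XXO/X.X/O.O]: (1,1)[XXO/XOX/O.O]+1* (2,1)[XXO/X.X/OOO]+1
p4 X@[XXO/XOX/O.O] terminal -1; root [X.O/X.X/..O] d7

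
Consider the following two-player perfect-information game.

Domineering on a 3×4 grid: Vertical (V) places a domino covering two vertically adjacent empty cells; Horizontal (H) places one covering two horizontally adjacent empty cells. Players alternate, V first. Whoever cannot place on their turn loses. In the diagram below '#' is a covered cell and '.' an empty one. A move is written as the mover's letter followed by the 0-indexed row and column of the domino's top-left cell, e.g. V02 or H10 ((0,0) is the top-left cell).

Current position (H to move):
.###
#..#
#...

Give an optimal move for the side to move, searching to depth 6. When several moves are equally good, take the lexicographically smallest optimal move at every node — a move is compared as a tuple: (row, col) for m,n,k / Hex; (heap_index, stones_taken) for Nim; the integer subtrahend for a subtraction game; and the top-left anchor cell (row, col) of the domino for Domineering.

H's best at [.###/#..#/#...]: H11

ply 1, H at .###/#..#/#... | H11=+1→.###/####/#...*; H21=+1→.###/#..#/###.; H22=-1→.###/#..#/#.##
ply 2: .###/####/#... is terminal -1 (V); from .###/#..#/#... depth 6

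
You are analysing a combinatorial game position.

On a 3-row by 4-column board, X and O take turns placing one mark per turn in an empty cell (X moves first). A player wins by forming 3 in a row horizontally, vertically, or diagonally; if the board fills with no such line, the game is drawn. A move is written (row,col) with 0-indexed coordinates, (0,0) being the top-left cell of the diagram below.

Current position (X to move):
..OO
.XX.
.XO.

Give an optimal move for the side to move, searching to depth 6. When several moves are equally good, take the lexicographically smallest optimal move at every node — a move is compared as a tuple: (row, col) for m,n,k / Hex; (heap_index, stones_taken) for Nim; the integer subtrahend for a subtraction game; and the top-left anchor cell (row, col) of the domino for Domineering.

X's best at [..OO/.XX./.XO.]: (0,1)

ply 1, X at ..OO/.XX./.XO. | (0,0)=-1→X.OO/.XX./.XO.; (0,1)=+1→.XOO/.XX./.XO.*; (1,0)=+1→..OO/XXX./.XO.; (1,3)=+1→..OO/.XXX/.XO.; (2,0)=-1→..OO/.XX./XXO.; (2,3)=-1→..OO/.XX./.XOX
ply 2: .XOO/.XX./.XO. is terminal -1 (O); from ..OO/.XX./.XO. depth 6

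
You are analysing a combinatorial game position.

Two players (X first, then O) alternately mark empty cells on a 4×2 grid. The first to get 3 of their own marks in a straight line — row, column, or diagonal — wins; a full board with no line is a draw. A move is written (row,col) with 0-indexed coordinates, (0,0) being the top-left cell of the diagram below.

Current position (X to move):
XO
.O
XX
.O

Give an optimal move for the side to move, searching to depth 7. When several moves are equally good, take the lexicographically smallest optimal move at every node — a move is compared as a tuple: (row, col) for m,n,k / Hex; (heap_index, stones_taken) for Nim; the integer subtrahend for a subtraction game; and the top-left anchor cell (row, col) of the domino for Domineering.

X's best at [XO/.O/XX/.O]: (1,0)

[XO/.O/XX/.O] X move#1: (1,0):+1/XO/XO/XX/.O*, (3,0):+0/XO/.O/XX/XO
[XO/XO/XX/.O] end (terminal -1, O#2); searched XO/.O/XX/.O to 7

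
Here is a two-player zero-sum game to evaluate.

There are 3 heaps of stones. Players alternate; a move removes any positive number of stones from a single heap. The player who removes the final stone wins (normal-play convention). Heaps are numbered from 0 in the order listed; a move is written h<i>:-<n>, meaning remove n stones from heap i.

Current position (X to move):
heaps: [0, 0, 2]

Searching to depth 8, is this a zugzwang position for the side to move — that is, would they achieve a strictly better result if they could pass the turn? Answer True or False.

[(0,0,2)] X move#1: h2:-1:-1/(0,0,1), h2:-2:+1/(0,0,0)*
[(0,0,0)] end (terminal -1, O#2); searched (0,0,2) to 8
pass branch (O moves first from the same position):
  | [(0,0,2)] O move#1: h2:-1:-1/(0,0,1), h2:-2:+1/(0,0,0)*
  | [(0,0,0)] end (terminal -1, X#2); searched (0,0,2) to 8
X moving scores +1; X passing scores -1

zugzwang((0,0,2), X) = False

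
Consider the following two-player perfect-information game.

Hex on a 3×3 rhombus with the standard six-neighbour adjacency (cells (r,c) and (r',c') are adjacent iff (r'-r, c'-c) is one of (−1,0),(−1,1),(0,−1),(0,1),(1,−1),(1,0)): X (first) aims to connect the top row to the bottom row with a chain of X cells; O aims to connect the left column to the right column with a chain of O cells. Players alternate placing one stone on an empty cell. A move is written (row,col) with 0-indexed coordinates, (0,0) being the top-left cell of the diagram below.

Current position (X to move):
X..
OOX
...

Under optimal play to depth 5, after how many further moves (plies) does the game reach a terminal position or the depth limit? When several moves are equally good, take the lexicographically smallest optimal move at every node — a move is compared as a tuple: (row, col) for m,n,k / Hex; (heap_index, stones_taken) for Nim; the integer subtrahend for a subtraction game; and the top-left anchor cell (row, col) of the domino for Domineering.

[X../OOX/...] X move#1: (0,1):-1/XX./OOX/..., (0,2):+1/X.X/OOX/...*, (2,0):-1/X../OOX/X.., (2,1):-1/X../OOX/.X., (2,2):-1/X../OOX/..X
[X.X/OOX/...] O move#2: (0,1):-1/XOX/OOX/...*, (2,0):-1/X.X/OOX/O.., (2,1):-1/X.X/OOX/.O., (2,2):-1/X.X/OOX/..O
[XOX/OOX/...] X move#3: (2,0):+1/XOX/OOX/X..*, (2,1):+1/XOX/OOX/.X., (2,2):+1/XOX/OOX/..X
[XOX/OOX/X..] O move#4: (2,1):-1/XOX/OOX/XO.*, (2,2):-1/XOX/OOX/X.O
[XOX/OOX/XO.] X move#5: (2,2):+1/XOX/OOX/XOX*
[XOX/OOX/XOX] end (terminal -1, O#6); searched X../OOX/... to 5

PV length from [X../OOX/...]: 5 plies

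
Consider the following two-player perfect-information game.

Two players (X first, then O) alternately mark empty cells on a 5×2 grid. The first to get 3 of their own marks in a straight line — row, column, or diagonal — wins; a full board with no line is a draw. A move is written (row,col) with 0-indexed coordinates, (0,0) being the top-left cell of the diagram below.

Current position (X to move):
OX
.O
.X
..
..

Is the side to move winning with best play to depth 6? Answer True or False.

ply 1, X at OX/.O/.X/../.. | (1,0)=+0→OX/XO/.X/../..*; (2,0)=+0→OX/.O/XX/../..; (3,0)=+0→OX/.O/.X/X./..; (3,1)=+0→OX/.O/.X/.X/..; (4,0)=+0→OX/.O/.X/../X.; (4,1)=+0→OX/.O/.X/../.X
ply 2, O at OX/XO/.X/../.. | (2,0)=+0→OX/XO/OX/../..*; (3,0)=+0→OX/XO/.X/O./..; (3,1)=+0→OX/XO/.X/.O/..; (4,0)=+0→OX/XO/.X/../O.; (4,1)=+0→OX/XO/.X/../.O
ply 3, X at OX/XO/OX/../.. | (3,0)=+0→OX/XO/OX/X./..*; (3,1)=+0→OX/XO/OX/.X/..; (4,0)=+0→OX/XO/OX/../X.; (4,1)=+0→OX/XO/OX/../.X
ply 4, O at OX/XO/OX/X./.. | (3,1)=+0→OX/XO/OX/XO/..*; (4,0)=+0→OX/XO/OX/X./O.; (4,1)=+0→OX/XO/OX/X./.O
ply 5, X at OX/XO/OX/XO/.. | (4,0)=+0→OX/XO/OX/XO/X.*; (4,1)=+0→OX/XO/OX/XO/.X
ply 6, O at OX/XO/OX/XO/X. | (4,1)=+0→OX/XO/OX/XO/XO*
ply 7: OX/XO/OX/XO/XO is terminal +0 (X); from OX/.O/.X/../.. depth 6

X winning at [OX/.O/.X/../..]: False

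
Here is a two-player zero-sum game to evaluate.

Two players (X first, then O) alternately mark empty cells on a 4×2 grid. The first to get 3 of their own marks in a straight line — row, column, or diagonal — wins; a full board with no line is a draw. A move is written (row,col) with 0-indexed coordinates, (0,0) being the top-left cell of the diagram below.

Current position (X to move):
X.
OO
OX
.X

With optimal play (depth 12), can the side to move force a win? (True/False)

[X./OO/OX/.X] X move#1: (0,1):-1/XX/OO/OX/.X, (3,0):+0/X./OO/OX/XX*
[X./OO/OX/XX] O move#2: (0,1):+0/XO/OO/OX/XX*
[XO/OO/OX/XX] end (terminal +0, X#3); searched X./OO/OX/.X to 12

X winning at [X./OO/OX/.X]: False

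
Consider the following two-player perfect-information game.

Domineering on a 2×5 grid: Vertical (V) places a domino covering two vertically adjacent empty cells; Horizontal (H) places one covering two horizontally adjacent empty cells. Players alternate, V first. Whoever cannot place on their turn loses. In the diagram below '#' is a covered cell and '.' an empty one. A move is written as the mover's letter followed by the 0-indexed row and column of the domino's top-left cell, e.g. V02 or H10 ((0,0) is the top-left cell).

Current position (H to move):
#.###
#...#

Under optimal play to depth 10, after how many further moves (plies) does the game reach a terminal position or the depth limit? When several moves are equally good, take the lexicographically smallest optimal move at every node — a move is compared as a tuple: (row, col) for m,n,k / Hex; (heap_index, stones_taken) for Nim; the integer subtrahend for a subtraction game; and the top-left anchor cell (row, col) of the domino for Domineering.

PV length from [#.###/#...#]: 1 ply

[#.###/#...#] H move#1: H11:+1/#.###/###.#*, H12:-1/#.###/#.###
[#.###/###.#] end (terminal -1, V#2); searched #.###/#...# to 10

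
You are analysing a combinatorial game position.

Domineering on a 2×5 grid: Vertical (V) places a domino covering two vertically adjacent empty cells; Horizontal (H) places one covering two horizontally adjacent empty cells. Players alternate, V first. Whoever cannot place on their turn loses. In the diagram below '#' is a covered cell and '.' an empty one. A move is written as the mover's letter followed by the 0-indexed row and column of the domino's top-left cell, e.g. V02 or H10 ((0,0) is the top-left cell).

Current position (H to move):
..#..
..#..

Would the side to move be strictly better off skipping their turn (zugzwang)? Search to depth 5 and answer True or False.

zugzwang(..#../..#.., H) = True

ply 1, H at ..#../..#.. | H00=-1→###../..#..*; H03=-1→..###/..#..; H10=-1→..#../###..; H13=-1→..#../..###
ply 2, V at ###../..#.. | V03=+1→####./..##.*; V04=+1→###.#/..#.#
ply 3, H at ####./..##. | H10=-1→####./####.*
ply 4, V at ####./####. | V04=+1→#####/#####*
ply 5: #####/##### is terminal -1 (H); from ..#../..#.. depth 5
if H skipped the turn, V would face:
~ ply 1, V at ..#../..#.. | V00=-1→#.#../#.#..*; V01=-1→.##../.##..; V03=-1→..##./..##.; V04=-1→..#.#/..#.#
~ ply 2, H at #.#../#.#.. | H03=+1→#.###/#.#..*; H13=+1→#.#../#.###
~ ply 3, V at #.###/#.#.. | V01=-1→#####/###..*
~ ply 4, H at #####/###.. | H13=+1→#####/#####*
~ ply 5: #####/##### is terminal -1 (V); from ..#../..#.. depth 5
compare (H): move=-1 vs pass=+1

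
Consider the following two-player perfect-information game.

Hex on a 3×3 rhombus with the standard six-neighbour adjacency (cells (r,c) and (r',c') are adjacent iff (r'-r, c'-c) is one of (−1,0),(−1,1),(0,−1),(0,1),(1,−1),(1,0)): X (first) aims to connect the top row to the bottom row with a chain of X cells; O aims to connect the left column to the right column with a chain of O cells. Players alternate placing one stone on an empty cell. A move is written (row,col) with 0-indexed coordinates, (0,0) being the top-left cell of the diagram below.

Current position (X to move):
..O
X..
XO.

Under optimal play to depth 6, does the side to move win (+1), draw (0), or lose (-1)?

value(..O/X../XO., X) = +1

ply 1, X at ..O/X../XO. | (0,0)=+1→X.O/X../XO.*; (0,1)=+1→.XO/X../XO.; (1,1)=+1→..O/XX./XO.; (1,2)=+1→..O/X.X/XO.; (2,2)=+1→..O/X../XOX
ply 2: X.O/X../XO. is terminal -1 (O); from ..O/X../XO. depth 6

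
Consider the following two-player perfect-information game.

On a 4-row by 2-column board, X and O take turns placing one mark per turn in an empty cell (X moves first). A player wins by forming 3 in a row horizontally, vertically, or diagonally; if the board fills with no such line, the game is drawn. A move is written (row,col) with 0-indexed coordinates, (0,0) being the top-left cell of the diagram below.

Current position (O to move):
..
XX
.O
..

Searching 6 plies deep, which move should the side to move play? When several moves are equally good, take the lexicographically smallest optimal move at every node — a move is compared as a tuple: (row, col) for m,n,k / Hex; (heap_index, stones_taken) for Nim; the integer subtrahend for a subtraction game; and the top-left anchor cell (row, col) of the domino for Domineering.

O's best at [../XX/.O/..]: (0,0)

ply 1, O at ../XX/.O/.. | (0,0)=+0→O./XX/.O/..*; (0,1)=-1→.O/XX/.O/..; (2,0)=+0→../XX/OO/..; (3,0)=+0→../XX/.O/O.; (3,1)=-1→../XX/.O/.O
ply 2, X at O./XX/.O/.. | (0,1)=+0→OX/XX/.O/..*; (2,0)=+0→O./XX/XO/..; (3,0)=+0→O./XX/.O/X.; (3,1)=+0→O./XX/.O/.X
ply 3, O at OX/XX/.O/.. | (2,0)=+0→OX/XX/OO/..*; (3,0)=+0→OX/XX/.O/O.; (3,1)=+0→OX/XX/.O/.O
ply 4, X at OX/XX/OO/.. | (3,0)=+0→OX/XX/OO/X.*; (3,1)=+0→OX/XX/OO/.X
ply 5, O at OX/XX/OO/X. | (3,1)=+0→OX/XX/OO/XO*
ply 6: OX/XX/OO/XO is terminal +0 (X); from ../XX/.O/.. depth 6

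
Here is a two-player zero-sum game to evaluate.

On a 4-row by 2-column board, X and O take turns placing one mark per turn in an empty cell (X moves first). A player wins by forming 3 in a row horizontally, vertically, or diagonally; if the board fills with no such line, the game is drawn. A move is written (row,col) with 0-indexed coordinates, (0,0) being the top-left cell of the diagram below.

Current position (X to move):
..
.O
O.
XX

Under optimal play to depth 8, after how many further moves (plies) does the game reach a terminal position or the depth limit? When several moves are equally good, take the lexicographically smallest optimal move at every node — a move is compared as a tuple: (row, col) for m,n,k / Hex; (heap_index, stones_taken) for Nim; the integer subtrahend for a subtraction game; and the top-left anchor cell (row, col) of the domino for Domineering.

[../.O/O./XX] X move#1: (0,0):+0/X./.O/O./XX*, (0,1):+0/.X/.O/O./XX, (1,0):+0/../XO/O./XX, (2,1):+0/../.O/OX/XX
[X./.O/O./XX] O move#2: (0,1):+0/XO/.O/O./XX*, (1,0):+0/X./OO/O./XX, (2,1):+0/X./.O/OO/XX
[XO/.O/O./XX] X move#3: (1,0):-1/XO/XO/O./XX, (2,1):+0/XO/.O/OX/XX*
[XO/.O/OX/XX] O move#4: (1,0):+0/XO/OO/OX/XX*
[XO/OO/OX/XX] end (terminal +0, X#5); searched ../.O/O./XX to 8

PV length from [../.O/O./XX]: 4 plies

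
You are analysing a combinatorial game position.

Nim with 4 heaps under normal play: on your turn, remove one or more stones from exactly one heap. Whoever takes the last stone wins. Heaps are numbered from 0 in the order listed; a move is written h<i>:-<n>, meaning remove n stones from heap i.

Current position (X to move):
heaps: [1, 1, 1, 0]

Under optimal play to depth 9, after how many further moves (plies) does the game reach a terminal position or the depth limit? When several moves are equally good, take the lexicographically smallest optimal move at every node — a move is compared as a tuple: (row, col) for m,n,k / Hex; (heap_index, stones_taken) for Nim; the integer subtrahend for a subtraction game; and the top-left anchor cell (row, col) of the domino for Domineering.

PV length from [(1,1,1,0)]: 3 plies

p1 X@[(1,1,1,0)]: h0:-1[(0,1,1,0)]+1* h1:-1[(1,0,1,0)]+1 h2:-1[(1,1,0,0)]+1
p2 O@[(0,1,1,0)]: h1:-1[(0,0,1,0)]-1* h2:-1[(0,1,0,0)]-1
p3 X@[(0,0,1,0)]: h2:-1[(0,0,0,0)]+1*
p4 O@[(0,0,0,0)] terminal -1; root [(1,1,1,0)] d9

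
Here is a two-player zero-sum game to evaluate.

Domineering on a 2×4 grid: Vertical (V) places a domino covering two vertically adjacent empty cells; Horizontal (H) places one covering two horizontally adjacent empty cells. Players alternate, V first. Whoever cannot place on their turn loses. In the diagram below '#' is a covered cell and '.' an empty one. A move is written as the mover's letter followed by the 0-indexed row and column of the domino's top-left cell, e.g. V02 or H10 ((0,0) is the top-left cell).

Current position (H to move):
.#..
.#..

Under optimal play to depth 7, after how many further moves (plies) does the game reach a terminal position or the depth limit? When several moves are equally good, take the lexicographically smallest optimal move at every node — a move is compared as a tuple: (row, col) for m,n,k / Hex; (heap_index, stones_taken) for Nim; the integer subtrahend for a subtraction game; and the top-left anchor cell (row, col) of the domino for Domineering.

PV length from [.#../.#..]: 3 plies

p1 H@[.#../.#..]: H02[.###/.#..]+1* H12[.#../.###]+1
p2 V@[.###/.#..]: V00[####/##..]-1*
p3 H@[####/##..]: H12[####/####]+1*
p4 V@[####/####] terminal -1; root [.#../.#..] d7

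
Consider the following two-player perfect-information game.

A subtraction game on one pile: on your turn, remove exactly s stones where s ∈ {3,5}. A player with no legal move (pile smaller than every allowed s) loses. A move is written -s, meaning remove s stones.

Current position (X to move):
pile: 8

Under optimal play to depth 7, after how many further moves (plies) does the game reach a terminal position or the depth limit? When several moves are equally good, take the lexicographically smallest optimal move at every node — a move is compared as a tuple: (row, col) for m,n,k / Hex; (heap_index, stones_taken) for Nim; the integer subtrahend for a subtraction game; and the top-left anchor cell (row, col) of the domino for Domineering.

ply 1, X at 8 | -3=-1→5*; -5=-1→3
ply 2, O at 5 | -3=+1→2*; -5=+1→0
ply 3: 2 is terminal -1 (X); from 8 depth 7

PV length from [8]: 2 plies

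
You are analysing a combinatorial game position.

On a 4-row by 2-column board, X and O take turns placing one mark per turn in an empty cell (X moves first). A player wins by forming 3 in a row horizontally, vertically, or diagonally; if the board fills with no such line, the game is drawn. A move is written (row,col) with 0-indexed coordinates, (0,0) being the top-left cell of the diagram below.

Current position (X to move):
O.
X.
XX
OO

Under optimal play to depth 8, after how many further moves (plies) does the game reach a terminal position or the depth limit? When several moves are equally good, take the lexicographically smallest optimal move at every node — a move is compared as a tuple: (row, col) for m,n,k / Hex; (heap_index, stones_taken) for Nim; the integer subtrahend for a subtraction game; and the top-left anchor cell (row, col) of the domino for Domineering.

ply 1, X at O./X./XX/OO | (0,1)=+0→OX/X./XX/OO*; (1,1)=+0→O./XX/XX/OO
ply 2, O at OX/X./XX/OO | (1,1)=+0→OX/XO/XX/OO*
ply 3: OX/XO/XX/OO is terminal +0 (X); from O./X./XX/OO depth 8

PV length from [O./X./XX/OO]: 2 plies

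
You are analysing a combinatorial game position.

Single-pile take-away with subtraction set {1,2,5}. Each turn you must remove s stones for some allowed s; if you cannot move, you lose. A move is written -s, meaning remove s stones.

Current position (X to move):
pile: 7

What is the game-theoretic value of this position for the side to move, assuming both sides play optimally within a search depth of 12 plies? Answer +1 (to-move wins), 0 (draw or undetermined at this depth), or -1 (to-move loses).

value(7, X) = +1

[7] X move#1: -1:+1/6*, -2:-1/5, -5:-1/2
[6] O move#2: -1:-1/5*, -2:-1/4, -5:-1/1
[5] X move#3: -1:-1/4, -2:+1/3*, -5:+1/0
[3] O move#4: -1:-1/2*, -2:-1/1
[2] X move#5: -1:-1/1, -2:+1/0*
[0] end (terminal -1, O#6); searched 7 to 12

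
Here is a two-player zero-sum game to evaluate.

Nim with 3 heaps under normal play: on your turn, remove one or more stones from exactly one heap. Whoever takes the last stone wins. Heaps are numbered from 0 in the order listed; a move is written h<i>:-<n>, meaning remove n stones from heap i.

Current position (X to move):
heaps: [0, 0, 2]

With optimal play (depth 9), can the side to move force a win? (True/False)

p1 X@[(0,0,2)]: h2:-1[(0,0,1)]-1 h2:-2[(0,0,0)]+1*
p2 O@[(0,0,0)] terminal -1; root [(0,0,2)] d9

X winning at [(0,0,2)]: True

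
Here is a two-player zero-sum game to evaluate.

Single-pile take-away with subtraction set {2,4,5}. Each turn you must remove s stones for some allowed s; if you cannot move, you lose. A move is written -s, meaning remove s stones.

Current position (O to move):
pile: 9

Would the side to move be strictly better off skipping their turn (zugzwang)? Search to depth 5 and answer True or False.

[9] O move#1: -2:+1/7*, -4:-1/5, -5:-1/4
[7] X move#2: -2:-1/5*, -4:-1/3, -5:-1/2
[5] O move#3: -2:-1/3, -4:+1/1*, -5:+1/0
[1] end (terminal -1, X#4); searched 9 to 5
pass branch (X moves first from the same position):
  | [9] X move#1: -2:+1/7*, -4:-1/5, -5:-1/4
  | [7] O move#2: -2:-1/5*, -4:-1/3, -5:-1/2
  | [5] X move#3: -2:-1/3, -4:+1/1*, -5:+1/0
  | [1] end (terminal -1, O#4); searched 9 to 5
O moving scores +1; O passing scores -1

zugzwang(9, O) = False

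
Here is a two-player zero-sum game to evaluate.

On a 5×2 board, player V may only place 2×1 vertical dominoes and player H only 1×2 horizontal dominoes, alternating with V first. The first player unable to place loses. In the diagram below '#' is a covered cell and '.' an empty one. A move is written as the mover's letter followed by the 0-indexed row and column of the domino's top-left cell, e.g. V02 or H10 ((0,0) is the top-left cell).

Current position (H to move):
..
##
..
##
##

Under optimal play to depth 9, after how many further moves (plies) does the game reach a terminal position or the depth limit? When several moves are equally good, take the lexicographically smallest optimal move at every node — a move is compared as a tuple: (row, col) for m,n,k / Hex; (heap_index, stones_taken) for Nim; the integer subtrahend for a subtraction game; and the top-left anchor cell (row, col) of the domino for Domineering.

PV length from [../##/../##/##]: 1 ply

p1 H@[../##/../##/##]: H00[##/##/../##/##]+1* H20[../##/##/##/##]+1
p2 V@[##/##/../##/##] terminal -1; root [../##/../##/##] d9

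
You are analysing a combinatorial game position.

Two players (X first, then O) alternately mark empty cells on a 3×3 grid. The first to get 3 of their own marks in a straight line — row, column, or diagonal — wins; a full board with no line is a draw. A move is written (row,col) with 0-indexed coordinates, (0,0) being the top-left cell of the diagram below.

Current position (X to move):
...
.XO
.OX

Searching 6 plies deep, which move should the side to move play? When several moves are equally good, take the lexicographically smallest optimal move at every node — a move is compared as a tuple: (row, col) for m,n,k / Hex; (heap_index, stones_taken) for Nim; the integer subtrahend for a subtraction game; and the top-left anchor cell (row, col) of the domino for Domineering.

p1 X@[.../.XO/.OX]: (0,0)[X../.XO/.OX]+1* (0,1)[.X./.XO/.OX]+0 (0,2)[..X/.XO/.OX]+1 (1,0)[.../XXO/.OX]+0 (2,0)[.../.XO/XOX]+1
p2 O@[X../.XO/.OX] terminal -1; root [.../.XO/.OX] d6

X's best at [.../.XO/.OX]: (0,0)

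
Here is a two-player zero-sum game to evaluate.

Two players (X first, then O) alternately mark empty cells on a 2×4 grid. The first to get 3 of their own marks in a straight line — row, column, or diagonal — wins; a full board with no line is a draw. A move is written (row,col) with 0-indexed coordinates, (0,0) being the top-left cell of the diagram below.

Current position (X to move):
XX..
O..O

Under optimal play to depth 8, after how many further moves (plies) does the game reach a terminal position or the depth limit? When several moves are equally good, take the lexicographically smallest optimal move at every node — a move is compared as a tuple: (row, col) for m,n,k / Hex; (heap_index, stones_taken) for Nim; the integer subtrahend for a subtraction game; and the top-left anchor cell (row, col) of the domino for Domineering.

p1 X@[XX../O..O]: (0,2)[XXX./O..O]+1* (0,3)[XX.X/O..O]+0 (1,1)[XX../OX.O]+0 (1,2)[XX../O.XO]+0
p2 O@[XXX./O..O] terminal -1; root [XX../O..O] d8

PV length from [XX../O..O]: 1 ply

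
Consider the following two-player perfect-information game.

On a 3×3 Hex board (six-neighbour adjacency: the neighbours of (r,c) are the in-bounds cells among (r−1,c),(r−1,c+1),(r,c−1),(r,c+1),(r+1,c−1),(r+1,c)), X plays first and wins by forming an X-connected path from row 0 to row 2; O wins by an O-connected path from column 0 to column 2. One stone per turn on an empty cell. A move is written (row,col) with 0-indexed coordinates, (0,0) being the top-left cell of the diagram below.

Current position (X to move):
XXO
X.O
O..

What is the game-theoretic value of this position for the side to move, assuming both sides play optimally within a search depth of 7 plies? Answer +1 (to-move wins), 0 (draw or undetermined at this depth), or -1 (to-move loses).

[XXO/X.O/O..] X move#1: (1,1):-1/XXO/XXO/O..*, (2,1):-1/XXO/X.O/OX., (2,2):-1/XXO/X.O/O.X
[XXO/XXO/O..] O move#2: (2,1):+1/XXO/XXO/OO.*, (2,2):-1/XXO/XXO/O.O
[XXO/XXO/OO.] end (terminal -1, X#3); searched XXO/X.O/O.. to 7

value(XXO/X.O/O.., X) = -1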